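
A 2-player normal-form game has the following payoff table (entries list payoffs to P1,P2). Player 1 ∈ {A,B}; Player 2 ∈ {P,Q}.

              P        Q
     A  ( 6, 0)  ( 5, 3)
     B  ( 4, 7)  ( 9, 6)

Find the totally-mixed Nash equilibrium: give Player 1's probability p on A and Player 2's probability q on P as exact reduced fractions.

(p,q) = (1/4, 2/3)

P1 indiff ⇒ q·6+(1-q)·5 = q·4+(1-q)·9 ⇒ q(2) = (1-q)(4) ⇒ q = 2/3
P2 indiff ⇒ p·0+(1-p)·7 = p·3+(1-p)·6 ⇒ p(-3) = (1-p)(-1) ⇒ p = 1/4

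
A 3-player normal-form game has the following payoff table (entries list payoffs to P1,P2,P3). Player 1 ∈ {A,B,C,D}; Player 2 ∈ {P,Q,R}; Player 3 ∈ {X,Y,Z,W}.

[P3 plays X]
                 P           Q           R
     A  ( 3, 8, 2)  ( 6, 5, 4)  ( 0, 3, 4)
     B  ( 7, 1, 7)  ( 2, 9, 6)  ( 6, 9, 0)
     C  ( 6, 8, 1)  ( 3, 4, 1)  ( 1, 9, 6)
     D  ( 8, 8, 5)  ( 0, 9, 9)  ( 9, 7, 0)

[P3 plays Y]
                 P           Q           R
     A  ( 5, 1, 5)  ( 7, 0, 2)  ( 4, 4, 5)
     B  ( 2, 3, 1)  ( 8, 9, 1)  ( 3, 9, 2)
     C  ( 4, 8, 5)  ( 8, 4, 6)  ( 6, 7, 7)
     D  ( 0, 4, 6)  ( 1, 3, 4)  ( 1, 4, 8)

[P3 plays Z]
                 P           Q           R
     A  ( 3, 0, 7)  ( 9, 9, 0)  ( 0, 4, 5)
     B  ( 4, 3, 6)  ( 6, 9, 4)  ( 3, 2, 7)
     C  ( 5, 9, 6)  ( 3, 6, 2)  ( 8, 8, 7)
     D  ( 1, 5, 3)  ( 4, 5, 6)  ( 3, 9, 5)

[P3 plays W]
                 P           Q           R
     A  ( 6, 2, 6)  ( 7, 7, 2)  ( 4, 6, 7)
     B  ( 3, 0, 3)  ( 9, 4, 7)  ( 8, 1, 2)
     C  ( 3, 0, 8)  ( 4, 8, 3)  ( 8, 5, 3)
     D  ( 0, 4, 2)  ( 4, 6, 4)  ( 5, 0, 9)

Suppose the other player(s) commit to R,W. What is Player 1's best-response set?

argmax u_1 = {B,C}

u_1(A vs R,W) = 4
u_1(B vs R,W) = 8
u_1(C vs R,W) = 8
u_1(D vs R,W) = 5
max payoff 8 at {B,C}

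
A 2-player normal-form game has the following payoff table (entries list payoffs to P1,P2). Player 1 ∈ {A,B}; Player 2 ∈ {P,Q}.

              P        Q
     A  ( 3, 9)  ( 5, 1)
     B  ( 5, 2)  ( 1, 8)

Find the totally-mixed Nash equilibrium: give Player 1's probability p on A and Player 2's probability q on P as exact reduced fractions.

(p,q) = (3/7, 2/3)

P1 indiff ⇒ q·3+(1-q)·5 = q·5+(1-q)·1 ⇒ q(-2) = (1-q)(-4) ⇒ q = 2/3
P2 indiff ⇒ p·9+(1-p)·2 = p·1+(1-p)·8 ⇒ p(8) = (1-p)(6) ⇒ p = 3/7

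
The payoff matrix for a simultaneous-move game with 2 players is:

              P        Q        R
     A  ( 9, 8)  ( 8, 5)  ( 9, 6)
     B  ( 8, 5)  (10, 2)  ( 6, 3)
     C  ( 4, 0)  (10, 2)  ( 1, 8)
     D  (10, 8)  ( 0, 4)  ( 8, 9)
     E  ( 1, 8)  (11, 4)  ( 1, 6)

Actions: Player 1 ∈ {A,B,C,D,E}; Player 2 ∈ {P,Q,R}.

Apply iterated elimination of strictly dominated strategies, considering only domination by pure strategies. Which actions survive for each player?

P2 drop Q (R beats it: A:6>5 B:3>2 C:8>2 D:9>4 E:6>4)
P1 drop B (A beats it: P:9>8 R:9>6)
P1 drop C (A beats it: P:9>4 R:9>1)
P1 drop E (A beats it: P:9>1 R:9>1)
P1→{A,D} P2→{P,R}

Survivors P1:{A,D} P2:{P,R}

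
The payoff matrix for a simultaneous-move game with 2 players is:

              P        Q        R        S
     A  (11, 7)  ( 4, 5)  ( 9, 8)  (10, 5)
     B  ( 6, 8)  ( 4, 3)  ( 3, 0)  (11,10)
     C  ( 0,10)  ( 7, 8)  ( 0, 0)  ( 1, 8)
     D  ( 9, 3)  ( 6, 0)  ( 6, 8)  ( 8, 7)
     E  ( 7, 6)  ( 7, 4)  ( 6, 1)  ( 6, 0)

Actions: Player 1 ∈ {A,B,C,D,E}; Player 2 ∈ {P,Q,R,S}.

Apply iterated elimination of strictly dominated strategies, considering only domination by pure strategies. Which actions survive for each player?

P2 drop Q (P beats it: A:7>5 B:8>3 C:10>8 D:3>0 E:6>4)
P1 drop C (A beats it: P:11>0 R:9>0 S:10>1)
P1 drop D (A beats it: P:11>9 R:9>6 S:10>8)
P1 drop E (A beats it: P:11>7 R:9>6 S:10>6)
P1→{A,B} P2→{P,R,S}

Remaining: P1:{A,B} P2:{P,R,S}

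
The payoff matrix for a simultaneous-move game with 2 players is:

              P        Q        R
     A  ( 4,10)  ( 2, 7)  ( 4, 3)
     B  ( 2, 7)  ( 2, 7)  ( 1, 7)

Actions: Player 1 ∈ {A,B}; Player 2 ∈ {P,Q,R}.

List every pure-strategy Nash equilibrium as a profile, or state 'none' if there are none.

(A,P): NE
(A,Q): not NE [P2→P gives 10>7]
(A,R): not NE [P2→P gives 10>3]
(B,P): not NE [P1→A gives 4>2]
(B,Q): NE
(B,R): not NE [P1→A gives 4>1]

PSNE = {(A,P), (B,Q)}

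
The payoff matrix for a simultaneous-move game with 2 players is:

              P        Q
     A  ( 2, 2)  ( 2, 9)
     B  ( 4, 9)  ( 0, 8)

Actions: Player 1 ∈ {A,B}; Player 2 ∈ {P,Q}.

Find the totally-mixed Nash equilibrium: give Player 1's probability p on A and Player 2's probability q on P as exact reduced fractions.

p=1/8, q=1/2

P1 indiff ⇒ q·2+(1-q)·2 = q·4+(1-q)·0 ⇒ q(-2) = (1-q)(-2) ⇒ q = 1/2
P2 indiff ⇒ p·2+(1-p)·9 = p·9+(1-p)·8 ⇒ p(-7) = (1-p)(-1) ⇒ p = 1/8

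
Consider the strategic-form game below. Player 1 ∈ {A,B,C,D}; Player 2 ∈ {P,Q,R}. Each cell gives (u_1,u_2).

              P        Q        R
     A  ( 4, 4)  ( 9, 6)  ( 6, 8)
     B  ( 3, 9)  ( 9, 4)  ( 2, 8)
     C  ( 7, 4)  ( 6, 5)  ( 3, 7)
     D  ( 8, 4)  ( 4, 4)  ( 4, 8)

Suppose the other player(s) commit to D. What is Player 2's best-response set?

u_2(P vs D) = 4
u_2(Q vs D) = 4
u_2(R vs D) = 8
max payoff 8 at {R}

P2 best: {R}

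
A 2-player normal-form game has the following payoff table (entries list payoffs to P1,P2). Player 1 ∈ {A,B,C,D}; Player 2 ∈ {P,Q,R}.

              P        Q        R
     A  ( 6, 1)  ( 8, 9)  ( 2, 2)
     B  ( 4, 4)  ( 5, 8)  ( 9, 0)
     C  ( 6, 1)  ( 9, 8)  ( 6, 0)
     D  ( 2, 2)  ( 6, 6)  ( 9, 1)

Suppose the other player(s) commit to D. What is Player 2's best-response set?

u_2(P vs D) = 2
u_2(Q vs D) = 6
u_2(R vs D) = 1
max payoff 6 at {Q}

BR_2 = {Q}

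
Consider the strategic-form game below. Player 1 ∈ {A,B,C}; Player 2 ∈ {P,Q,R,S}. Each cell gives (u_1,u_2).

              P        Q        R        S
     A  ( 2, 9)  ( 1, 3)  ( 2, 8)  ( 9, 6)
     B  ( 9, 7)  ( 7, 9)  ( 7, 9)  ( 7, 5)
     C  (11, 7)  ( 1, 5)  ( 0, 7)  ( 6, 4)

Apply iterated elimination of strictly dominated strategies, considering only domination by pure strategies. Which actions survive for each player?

Survivors P1:{B,C} P2:{P,Q,R}

P2 drop S (P beats it: A:9>6 B:7>5 C:7>4)
P1 drop A (B beats it: P:9>2 Q:7>1 R:7>2)
P1→{B,C} P2→{P,Q,R}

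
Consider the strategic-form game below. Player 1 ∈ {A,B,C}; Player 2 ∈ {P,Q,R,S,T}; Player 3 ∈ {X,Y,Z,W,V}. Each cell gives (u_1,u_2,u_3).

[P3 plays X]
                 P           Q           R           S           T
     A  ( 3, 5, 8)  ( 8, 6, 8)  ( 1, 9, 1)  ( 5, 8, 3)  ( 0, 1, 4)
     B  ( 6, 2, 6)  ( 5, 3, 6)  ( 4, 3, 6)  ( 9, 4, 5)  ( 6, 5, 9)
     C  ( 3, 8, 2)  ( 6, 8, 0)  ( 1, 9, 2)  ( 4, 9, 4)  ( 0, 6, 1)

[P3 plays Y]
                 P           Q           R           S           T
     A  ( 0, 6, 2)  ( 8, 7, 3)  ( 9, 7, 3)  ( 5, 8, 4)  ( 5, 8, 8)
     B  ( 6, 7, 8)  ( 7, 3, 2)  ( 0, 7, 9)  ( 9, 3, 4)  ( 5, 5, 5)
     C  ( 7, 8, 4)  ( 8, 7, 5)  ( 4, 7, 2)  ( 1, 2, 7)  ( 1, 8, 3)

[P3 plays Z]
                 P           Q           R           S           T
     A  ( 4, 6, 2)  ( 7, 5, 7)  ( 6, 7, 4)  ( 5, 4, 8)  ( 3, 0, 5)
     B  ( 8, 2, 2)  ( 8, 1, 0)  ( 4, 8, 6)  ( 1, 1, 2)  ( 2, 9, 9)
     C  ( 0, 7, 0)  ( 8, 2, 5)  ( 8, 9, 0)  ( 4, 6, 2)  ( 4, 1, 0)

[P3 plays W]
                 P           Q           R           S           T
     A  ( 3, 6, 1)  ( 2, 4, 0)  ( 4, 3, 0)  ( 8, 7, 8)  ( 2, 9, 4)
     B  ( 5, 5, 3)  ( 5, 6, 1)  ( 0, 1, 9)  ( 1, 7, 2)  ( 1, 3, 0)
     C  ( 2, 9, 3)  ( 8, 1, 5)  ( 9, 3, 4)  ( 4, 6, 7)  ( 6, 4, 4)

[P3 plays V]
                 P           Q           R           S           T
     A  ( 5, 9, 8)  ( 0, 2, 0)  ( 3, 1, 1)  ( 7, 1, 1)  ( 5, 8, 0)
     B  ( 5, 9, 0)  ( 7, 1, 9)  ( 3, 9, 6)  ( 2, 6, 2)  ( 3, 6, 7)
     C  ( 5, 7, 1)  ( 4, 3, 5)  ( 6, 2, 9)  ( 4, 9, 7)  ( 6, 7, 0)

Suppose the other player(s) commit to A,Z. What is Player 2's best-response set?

argmax u_2 = {R}

u_2(P vs A,Z) = 6
u_2(Q vs A,Z) = 5
u_2(R vs A,Z) = 7
u_2(S vs A,Z) = 4
u_2(T vs A,Z) = 0
max payoff 7 at {R}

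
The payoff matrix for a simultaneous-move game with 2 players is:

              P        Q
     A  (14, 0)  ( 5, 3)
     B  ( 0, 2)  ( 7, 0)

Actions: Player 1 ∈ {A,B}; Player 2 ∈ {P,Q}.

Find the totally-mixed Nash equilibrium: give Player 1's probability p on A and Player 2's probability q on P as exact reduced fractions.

P1 indiff ⇒ q·14+(1-q)·5 = q·0+(1-q)·7 ⇒ q(14) = (1-q)(2) ⇒ q = 1/8
P2 indiff ⇒ p·0+(1-p)·2 = p·3+(1-p)·0 ⇒ p(-3) = (1-p)(-2) ⇒ p = 2/5

p=2/5, q=1/8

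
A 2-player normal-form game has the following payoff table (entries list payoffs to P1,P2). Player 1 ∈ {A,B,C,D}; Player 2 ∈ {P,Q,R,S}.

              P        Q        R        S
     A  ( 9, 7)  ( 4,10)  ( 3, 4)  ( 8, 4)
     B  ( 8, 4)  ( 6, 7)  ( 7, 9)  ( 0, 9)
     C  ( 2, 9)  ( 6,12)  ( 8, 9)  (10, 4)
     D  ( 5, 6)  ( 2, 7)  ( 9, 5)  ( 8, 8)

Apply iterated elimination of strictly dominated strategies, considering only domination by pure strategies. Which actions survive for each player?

P2 drop P (Q beats it: A:10>7 B:7>4 C:12>9 D:7>6)
P1 drop A (C beats it: Q:6>4 R:8>3 S:10>8)
P1→{B,C,D} P2→{Q,R,S}

Remaining: P1:{B,C,D} P2:{Q,R,S}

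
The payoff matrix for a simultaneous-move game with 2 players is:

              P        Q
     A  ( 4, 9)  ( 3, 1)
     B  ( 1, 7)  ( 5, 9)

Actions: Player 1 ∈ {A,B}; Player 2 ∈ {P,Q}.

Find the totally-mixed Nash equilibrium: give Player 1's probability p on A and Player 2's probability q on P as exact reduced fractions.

P1 indiff ⇒ q·4+(1-q)·3 = q·1+(1-q)·5 ⇒ q(3) = (1-q)(2) ⇒ q = 2/5
P2 indiff ⇒ p·9+(1-p)·7 = p·1+(1-p)·9 ⇒ p(8) = (1-p)(2) ⇒ p = 1/5

(p,q) = (1/5, 2/5)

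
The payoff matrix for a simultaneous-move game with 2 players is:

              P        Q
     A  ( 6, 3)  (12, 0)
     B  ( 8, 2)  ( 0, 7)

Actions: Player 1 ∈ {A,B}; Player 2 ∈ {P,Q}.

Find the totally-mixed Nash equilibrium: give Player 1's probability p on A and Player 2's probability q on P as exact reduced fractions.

P1 indiff ⇒ q·6+(1-q)·12 = q·8+(1-q)·0 ⇒ q(-2) = (1-q)(-12) ⇒ q = 6/7
P2 indiff ⇒ p·3+(1-p)·2 = p·0+(1-p)·7 ⇒ p(3) = (1-p)(5) ⇒ p = 5/8

p=5/8, q=6/7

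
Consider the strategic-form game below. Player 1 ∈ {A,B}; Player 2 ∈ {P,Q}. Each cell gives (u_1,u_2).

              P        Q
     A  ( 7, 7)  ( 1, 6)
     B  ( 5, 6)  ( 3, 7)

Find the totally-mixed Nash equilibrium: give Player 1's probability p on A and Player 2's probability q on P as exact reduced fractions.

(p,q) = (1/2, 1/2)

P1 indiff ⇒ q·7+(1-q)·1 = q·5+(1-q)·3 ⇒ q(2) = (1-q)(2) ⇒ q = 1/2
P2 indiff ⇒ p·7+(1-p)·6 = p·6+(1-p)·7 ⇒ p(1) = (1-p)(1) ⇒ p = 1/2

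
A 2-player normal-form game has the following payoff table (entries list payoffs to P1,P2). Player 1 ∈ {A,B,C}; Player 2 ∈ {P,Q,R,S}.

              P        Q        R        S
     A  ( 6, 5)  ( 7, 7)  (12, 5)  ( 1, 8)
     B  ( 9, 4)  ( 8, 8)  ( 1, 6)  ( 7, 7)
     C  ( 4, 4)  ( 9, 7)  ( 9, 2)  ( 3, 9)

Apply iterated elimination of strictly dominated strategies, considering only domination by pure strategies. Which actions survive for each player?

Remaining: P1:{B,C} P2:{Q,S}

P2 drop P (Q beats it: A:7>5 B:8>4 C:7>4)
P2 drop R (Q beats it: A:7>5 B:8>6 C:7>2)
P1 drop A (B beats it: Q:8>7 S:7>1)
P1→{B,C} P2→{Q,S}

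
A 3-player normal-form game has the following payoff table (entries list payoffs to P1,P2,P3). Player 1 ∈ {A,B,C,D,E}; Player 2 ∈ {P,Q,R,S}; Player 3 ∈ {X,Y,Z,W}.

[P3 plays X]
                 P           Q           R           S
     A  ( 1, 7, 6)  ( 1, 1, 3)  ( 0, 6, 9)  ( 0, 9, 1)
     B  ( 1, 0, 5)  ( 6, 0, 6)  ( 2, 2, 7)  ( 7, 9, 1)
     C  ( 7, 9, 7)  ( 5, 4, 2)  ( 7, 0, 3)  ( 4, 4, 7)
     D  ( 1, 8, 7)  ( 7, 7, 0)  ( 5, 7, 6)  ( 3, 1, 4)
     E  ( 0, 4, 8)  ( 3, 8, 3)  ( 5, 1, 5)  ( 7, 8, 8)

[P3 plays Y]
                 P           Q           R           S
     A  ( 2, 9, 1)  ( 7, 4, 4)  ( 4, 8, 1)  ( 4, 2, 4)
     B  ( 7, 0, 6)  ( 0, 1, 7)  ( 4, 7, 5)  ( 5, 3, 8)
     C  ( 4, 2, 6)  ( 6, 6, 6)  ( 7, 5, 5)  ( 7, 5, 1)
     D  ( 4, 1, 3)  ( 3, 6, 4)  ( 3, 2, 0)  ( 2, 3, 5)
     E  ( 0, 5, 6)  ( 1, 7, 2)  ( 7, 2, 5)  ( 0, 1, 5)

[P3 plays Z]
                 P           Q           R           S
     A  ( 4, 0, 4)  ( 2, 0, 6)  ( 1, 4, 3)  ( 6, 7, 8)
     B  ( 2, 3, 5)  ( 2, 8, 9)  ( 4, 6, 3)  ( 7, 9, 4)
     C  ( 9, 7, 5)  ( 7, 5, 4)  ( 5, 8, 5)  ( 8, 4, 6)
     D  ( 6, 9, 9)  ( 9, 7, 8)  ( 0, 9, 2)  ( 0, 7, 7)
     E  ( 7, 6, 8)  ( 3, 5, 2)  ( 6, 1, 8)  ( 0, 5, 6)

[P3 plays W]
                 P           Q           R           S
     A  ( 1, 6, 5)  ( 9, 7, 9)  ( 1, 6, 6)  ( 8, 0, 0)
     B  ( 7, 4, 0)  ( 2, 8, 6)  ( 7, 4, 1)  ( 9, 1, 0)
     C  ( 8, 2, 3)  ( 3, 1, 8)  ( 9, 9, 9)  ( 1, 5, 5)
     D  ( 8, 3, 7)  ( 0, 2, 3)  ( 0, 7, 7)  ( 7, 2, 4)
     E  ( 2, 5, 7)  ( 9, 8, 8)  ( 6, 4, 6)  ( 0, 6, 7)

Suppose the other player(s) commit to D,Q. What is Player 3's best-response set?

argmax u_3 = {Z}

u_3(X vs D,Q) = 0
u_3(Y vs D,Q) = 4
u_3(Z vs D,Q) = 8
u_3(W vs D,Q) = 3
max payoff 8 at {Z}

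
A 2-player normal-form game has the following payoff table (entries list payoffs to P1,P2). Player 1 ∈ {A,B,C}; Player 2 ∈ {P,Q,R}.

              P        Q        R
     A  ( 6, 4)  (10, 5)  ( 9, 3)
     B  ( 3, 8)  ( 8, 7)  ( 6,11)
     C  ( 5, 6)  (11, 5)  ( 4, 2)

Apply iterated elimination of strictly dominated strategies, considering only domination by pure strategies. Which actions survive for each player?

P1 drop B (A beats it: P:6>3 Q:10>8 R:9>6)
P2 drop R (P beats it: A:4>3 C:6>2)
P1→{A,C} P2→{P,Q}

Survivors P1:{A,C} P2:{P,Q}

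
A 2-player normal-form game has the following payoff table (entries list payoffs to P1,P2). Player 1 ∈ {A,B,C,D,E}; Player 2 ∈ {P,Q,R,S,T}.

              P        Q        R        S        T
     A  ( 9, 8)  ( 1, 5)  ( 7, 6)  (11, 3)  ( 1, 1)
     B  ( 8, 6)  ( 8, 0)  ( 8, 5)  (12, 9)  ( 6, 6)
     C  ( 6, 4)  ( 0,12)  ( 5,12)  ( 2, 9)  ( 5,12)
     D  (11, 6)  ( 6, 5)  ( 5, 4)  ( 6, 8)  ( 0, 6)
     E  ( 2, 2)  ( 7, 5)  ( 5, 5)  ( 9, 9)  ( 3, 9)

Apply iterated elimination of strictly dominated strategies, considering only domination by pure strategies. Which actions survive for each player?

P1 drop C (B beats it: P:8>6 Q:8>0 R:8>5 S:12>2 T:6>5)
P1 drop E (B beats it: P:8>2 Q:8>7 R:8>5 S:12>9 T:6>3)
P2 drop Q (P beats it: A:8>5 B:6>0 D:6>5)
P2 drop R (P beats it: A:8>6 B:6>5 D:6>4)
P2 drop T (S beats it: A:3>1 B:9>6 D:8>6)
P1→{A,B,D} P2→{P,S}

Remaining: P1:{A,B,D} P2:{P,S}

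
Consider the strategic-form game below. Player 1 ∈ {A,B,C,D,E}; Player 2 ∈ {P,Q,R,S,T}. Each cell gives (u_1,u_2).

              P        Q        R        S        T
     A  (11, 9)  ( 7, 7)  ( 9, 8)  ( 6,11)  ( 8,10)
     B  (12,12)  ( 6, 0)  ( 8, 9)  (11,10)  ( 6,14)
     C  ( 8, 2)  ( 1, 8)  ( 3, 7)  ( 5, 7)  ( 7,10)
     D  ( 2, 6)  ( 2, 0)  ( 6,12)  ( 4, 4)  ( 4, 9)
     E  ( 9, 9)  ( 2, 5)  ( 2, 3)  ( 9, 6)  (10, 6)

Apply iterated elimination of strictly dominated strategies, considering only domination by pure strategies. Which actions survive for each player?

P1 drop C (A beats it: P:11>8 Q:7>1 R:9>3 S:6>5 T:8>7)
P1 drop D (A beats it: P:11>2 Q:7>2 R:9>6 S:6>4 T:8>4)
P2 drop Q (P beats it: A:9>7 B:12>0 E:9>5)
P2 drop R (P beats it: A:9>8 B:12>9 E:9>3)
P1→{A,B,E} P2→{P,S,T}

IESDS → P1:{A,B,E} P2:{P,S,T}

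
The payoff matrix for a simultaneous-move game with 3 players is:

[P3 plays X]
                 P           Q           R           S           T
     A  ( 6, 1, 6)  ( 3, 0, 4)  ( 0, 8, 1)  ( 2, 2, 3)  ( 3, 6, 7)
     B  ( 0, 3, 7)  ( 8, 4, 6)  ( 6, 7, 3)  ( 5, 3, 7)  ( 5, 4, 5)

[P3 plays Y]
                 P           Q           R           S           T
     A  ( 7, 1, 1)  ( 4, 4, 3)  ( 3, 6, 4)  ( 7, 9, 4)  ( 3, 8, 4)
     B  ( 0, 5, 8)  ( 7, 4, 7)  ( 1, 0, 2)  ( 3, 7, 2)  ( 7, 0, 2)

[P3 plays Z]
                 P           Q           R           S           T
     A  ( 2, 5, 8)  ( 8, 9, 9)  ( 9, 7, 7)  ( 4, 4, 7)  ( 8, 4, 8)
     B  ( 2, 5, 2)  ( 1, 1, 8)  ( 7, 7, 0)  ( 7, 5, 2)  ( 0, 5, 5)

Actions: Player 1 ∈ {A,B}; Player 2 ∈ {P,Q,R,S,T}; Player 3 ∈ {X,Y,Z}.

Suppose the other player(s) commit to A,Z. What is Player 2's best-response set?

u_2(P vs A,Z) = 5
u_2(Q vs A,Z) = 9
u_2(R vs A,Z) = 7
u_2(S vs A,Z) = 4
u_2(T vs A,Z) = 4
max payoff 9 at {Q}

P2 best: {Q}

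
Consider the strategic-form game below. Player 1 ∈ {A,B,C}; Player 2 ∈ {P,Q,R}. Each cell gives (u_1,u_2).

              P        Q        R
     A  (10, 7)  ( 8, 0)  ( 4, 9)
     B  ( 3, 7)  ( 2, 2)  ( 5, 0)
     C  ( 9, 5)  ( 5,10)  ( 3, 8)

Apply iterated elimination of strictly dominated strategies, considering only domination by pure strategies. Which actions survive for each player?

Survivors P1:{A,B} P2:{P,R}

P1 drop C (A beats it: P:10>9 Q:8>5 R:4>3)
P2 drop Q (P beats it: A:7>0 B:7>2)
P1→{A,B} P2→{P,R}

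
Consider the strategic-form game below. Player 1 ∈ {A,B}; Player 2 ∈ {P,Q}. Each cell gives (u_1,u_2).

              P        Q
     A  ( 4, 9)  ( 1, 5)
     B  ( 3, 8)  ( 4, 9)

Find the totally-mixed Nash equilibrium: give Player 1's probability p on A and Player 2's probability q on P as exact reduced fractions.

p=1/5, q=3/4

P1 indiff ⇒ q·4+(1-q)·1 = q·3+(1-q)·4 ⇒ q(1) = (1-q)(3) ⇒ q = 3/4
P2 indiff ⇒ p·9+(1-p)·8 = p·5+(1-p)·9 ⇒ p(4) = (1-p)(1) ⇒ p = 1/5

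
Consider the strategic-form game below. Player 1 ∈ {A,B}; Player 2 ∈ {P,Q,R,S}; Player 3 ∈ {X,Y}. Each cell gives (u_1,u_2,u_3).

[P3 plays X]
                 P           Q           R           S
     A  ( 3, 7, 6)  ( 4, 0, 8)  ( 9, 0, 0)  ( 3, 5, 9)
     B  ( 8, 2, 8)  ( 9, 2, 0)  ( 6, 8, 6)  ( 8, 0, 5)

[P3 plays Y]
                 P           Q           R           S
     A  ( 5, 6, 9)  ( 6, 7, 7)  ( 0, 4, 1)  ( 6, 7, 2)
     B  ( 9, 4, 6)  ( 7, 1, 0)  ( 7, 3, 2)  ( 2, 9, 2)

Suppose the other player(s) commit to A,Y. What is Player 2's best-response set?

P2 best: {Q,S}

u_2(P vs A,Y) = 6
u_2(Q vs A,Y) = 7
u_2(R vs A,Y) = 4
u_2(S vs A,Y) = 7
max payoff 7 at {Q,S}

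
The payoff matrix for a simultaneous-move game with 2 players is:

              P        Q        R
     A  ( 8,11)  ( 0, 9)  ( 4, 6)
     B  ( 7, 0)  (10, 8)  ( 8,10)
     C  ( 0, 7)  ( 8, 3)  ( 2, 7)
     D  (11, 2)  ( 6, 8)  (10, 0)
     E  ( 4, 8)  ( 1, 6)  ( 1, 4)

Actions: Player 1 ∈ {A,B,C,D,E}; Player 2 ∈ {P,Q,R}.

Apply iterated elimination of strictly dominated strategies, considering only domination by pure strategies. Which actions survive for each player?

P1 drop A (D beats it: P:11>8 Q:6>0 R:10>4)
P1 drop C (B beats it: P:7>0 Q:10>8 R:8>2)
P1 drop E (B beats it: P:7>4 Q:10>1 R:8>1)
P2 drop P (Q beats it: B:8>0 D:8>2)
P1→{B,D} P2→{Q,R}

IESDS → P1:{B,D} P2:{Q,R}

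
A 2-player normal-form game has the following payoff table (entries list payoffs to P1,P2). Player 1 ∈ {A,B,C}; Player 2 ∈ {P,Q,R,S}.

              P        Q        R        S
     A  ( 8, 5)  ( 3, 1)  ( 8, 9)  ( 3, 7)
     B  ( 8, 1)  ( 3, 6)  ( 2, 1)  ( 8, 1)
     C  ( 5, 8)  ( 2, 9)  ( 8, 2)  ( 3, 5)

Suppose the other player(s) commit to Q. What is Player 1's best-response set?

u_1(A vs Q) = 3
u_1(B vs Q) = 3
u_1(C vs Q) = 2
max payoff 3 at {A,B}

BR_1 = {A,B}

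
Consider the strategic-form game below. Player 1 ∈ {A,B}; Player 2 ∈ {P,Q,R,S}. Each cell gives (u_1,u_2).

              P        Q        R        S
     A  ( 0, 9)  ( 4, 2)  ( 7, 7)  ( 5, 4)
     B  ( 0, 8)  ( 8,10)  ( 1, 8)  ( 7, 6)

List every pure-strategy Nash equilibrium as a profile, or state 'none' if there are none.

NE set: (A,P), (B,Q)

(A,P): NE
(A,Q): not NE [P1→B gives 8>4; P2→P gives 9>2]
(A,R): not NE [P2→P gives 9>7]
(A,S): not NE [P1→B gives 7>5; P2→P gives 9>4]
(B,P): not NE [P2→Q gives 10>8]
(B,Q): NE
(B,R): not NE [P1→A gives 7>1; P2→Q gives 10>8]
(B,S): not NE [P2→Q gives 10>6]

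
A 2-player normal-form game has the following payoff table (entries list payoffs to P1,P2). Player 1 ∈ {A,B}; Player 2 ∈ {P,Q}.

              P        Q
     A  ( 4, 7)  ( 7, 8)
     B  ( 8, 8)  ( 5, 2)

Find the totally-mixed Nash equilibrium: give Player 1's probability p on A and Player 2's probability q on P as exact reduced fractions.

P1 mixes 6/7 on A; P2 mixes 1/3 on P

P1 indiff ⇒ q·4+(1-q)·7 = q·8+(1-q)·5 ⇒ q(-4) = (1-q)(-2) ⇒ q = 1/3
P2 indiff ⇒ p·7+(1-p)·8 = p·8+(1-p)·2 ⇒ p(-1) = (1-p)(-6) ⇒ p = 6/7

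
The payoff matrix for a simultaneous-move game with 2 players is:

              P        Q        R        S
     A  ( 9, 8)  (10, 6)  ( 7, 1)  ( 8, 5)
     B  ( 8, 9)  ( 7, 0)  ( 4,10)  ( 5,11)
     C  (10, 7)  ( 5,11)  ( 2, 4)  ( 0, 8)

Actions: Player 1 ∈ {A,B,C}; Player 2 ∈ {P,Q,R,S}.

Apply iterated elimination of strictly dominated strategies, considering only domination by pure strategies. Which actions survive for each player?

Survivors P1:{A,C} P2:{P,Q}

P1 drop B (A beats it: P:9>8 Q:10>7 R:7>4 S:8>5)
P2 drop R (P beats it: A:8>1 C:7>4)
P2 drop S (Q beats it: A:6>5 C:11>8)
P1→{A,C} P2→{P,Q}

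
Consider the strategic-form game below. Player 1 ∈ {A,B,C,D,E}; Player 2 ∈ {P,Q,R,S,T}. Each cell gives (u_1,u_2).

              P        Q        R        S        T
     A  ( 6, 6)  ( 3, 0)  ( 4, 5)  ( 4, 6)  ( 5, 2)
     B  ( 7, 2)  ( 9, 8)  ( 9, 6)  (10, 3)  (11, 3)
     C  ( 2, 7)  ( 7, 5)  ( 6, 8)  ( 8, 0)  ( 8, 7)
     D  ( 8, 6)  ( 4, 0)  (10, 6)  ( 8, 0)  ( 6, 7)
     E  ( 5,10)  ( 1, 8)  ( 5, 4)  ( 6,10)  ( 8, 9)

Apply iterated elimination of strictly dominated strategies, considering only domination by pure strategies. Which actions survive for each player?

P1 drop A (B beats it: P:7>6 Q:9>3 R:9>4 S:10>4 T:11>5)
P1 drop C (B beats it: P:7>2 Q:9>7 R:9>6 S:10>8 T:11>8)
P1 drop E (B beats it: P:7>5 Q:9>1 R:9>5 S:10>6 T:11>8)
P2 drop P (T beats it: B:3>2 D:7>6)
P2 drop S (R beats it: B:6>3 D:6>0)
P1→{B,D} P2→{Q,R,T}

IESDS → P1:{B,D} P2:{Q,R,T}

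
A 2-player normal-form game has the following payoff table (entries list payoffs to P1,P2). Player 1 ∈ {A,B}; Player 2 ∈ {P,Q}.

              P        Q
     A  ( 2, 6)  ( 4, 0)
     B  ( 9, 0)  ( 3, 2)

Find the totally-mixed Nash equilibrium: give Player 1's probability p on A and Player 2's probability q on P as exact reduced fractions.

P1 mixes 1/4 on A; P2 mixes 1/8 on P

P1 indiff ⇒ q·2+(1-q)·4 = q·9+(1-q)·3 ⇒ q(-7) = (1-q)(-1) ⇒ q = 1/8
P2 indiff ⇒ p·6+(1-p)·0 = p·0+(1-p)·2 ⇒ p(6) = (1-p)(2) ⇒ p = 1/4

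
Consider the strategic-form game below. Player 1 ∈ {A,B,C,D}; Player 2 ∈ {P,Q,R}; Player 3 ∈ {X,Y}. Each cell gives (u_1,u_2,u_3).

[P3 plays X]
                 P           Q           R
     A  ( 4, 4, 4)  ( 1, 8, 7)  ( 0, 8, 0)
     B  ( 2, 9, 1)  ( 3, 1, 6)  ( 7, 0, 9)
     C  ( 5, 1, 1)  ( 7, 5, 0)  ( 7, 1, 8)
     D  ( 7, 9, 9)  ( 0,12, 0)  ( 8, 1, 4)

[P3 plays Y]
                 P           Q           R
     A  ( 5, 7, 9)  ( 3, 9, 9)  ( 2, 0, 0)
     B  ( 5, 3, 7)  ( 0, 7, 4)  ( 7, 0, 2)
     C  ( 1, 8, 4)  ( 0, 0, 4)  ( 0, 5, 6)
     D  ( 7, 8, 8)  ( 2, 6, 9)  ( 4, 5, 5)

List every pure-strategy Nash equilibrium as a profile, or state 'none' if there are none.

(A,P,X): not NE [P1→D gives 7>4; P2→R gives 8>4; P3→Y gives 9>4]
(A,P,Y): not NE [P1→D gives 7>5; P2→Q gives 9>7]
(A,Q,X): not NE [P1→C gives 7>1; P3→Y gives 9>7]
(A,Q,Y): NE
(A,R,X): not NE [P1→D gives 8>0]
(A,R,Y): not NE [P1→B gives 7>2; P2→Q gives 9>0]
(B,P,X): not NE [P1→D gives 7>2; P3→Y gives 7>1]
(B,P,Y): not NE [P1→D gives 7>5; P2→Q gives 7>3]
(B,Q,X): not NE [P1→C gives 7>3; P2→P gives 9>1]
(B,Q,Y): not NE [P1→A gives 3>0; P3→X gives 6>4]
(B,R,X): not NE [P1→D gives 8>7; P2→P gives 9>0]
(B,R,Y): not NE [P2→Q gives 7>0; P3→X gives 9>2]
(C,P,X): not NE [P1→D gives 7>5; P2→Q gives 5>1; P3→Y gives 4>1]
(C,P,Y): not NE [P1→D gives 7>1]
(C,Q,X): not NE [P3→Y gives 4>0]
(C,Q,Y): not NE [P1→A gives 3>0; P2→P gives 8>0]
(C,R,X): not NE [P1→D gives 8>7; P2→Q gives 5>1]
(C,R,Y): not NE [P1→B gives 7>0; P2→P gives 8>5; P3→X gives 8>6]
(D,P,X): not NE [P2→Q gives 12>9]
(D,P,Y): not NE [P3→X gives 9>8]
(D,Q,X): not NE [P1→C gives 7>0; P3→Y gives 9>0]
(D,Q,Y): not NE [P1→A gives 3>2; P2→P gives 8>6]
(D,R,X): not NE [P2→Q gives 12>1; P3→Y gives 5>4]
(D,R,Y): not NE [P1→B gives 7>4; P2→P gives 8>5]

NE set: (A,Q,Y)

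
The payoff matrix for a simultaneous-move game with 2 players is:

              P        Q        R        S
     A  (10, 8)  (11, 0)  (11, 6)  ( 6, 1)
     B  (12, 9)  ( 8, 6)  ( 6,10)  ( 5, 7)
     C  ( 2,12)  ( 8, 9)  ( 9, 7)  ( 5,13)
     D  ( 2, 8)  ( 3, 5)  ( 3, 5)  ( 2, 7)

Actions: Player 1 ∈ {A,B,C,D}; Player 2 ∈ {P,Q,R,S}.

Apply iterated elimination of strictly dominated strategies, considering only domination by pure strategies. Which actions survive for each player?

P1 drop C (A beats it: P:10>2 Q:11>8 R:11>9 S:6>5)
P1 drop D (A beats it: P:10>2 Q:11>3 R:11>3 S:6>2)
P2 drop Q (P beats it: A:8>0 B:9>6)
P2 drop S (P beats it: A:8>1 B:9>7)
P1→{A,B} P2→{P,R}

Remaining: P1:{A,B} P2:{P,R}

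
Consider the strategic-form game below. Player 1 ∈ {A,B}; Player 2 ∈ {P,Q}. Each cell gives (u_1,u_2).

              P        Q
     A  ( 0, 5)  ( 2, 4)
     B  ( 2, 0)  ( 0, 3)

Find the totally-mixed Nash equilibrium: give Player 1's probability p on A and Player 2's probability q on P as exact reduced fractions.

P1 indiff ⇒ q·0+(1-q)·2 = q·2+(1-q)·0 ⇒ q(-2) = (1-q)(-2) ⇒ q = 1/2
P2 indiff ⇒ p·5+(1-p)·0 = p·4+(1-p)·3 ⇒ p(1) = (1-p)(3) ⇒ p = 3/4

p=3/4, q=1/2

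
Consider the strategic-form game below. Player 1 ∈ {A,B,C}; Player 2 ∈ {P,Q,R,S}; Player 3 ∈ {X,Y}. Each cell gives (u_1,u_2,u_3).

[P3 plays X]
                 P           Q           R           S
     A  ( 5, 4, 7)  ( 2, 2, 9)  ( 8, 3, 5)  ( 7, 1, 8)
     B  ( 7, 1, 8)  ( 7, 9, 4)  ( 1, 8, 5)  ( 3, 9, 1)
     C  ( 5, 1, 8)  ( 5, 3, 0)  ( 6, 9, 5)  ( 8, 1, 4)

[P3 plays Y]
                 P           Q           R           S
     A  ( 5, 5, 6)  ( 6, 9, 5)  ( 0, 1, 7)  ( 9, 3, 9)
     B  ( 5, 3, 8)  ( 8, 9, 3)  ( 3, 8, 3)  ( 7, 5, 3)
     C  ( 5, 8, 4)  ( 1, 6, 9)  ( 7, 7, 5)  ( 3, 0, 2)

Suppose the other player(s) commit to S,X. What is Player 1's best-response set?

u_1(A vs S,X) = 7
u_1(B vs S,X) = 3
u_1(C vs S,X) = 8
max payoff 8 at {C}

argmax u_1 = {C}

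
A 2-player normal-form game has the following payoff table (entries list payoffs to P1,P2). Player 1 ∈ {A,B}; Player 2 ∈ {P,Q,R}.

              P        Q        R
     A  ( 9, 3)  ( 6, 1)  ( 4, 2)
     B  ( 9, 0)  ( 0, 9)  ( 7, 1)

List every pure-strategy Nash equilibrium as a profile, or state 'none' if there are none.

PSNE = {(A,P)}

(A,P): NE
(A,Q): not NE [P2→P gives 3>1]
(A,R): not NE [P1→B gives 7>4; P2→P gives 3>2]
(B,P): not NE [P2→Q gives 9>0]
(B,Q): not NE [P1→A gives 6>0]
(B,R): not NE [P2→Q gives 9>1]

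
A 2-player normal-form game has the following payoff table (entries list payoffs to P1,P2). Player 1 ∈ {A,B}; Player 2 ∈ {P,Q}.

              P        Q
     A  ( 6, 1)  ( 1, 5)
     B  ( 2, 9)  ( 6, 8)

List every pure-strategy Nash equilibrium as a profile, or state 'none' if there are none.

(A,P): not NE [P2→Q gives 5>1]
(A,Q): not NE [P1→B gives 6>1]
(B,P): not NE [P1→A gives 6>2]
(B,Q): not NE [P2→P gives 9>8]

Equilibria: none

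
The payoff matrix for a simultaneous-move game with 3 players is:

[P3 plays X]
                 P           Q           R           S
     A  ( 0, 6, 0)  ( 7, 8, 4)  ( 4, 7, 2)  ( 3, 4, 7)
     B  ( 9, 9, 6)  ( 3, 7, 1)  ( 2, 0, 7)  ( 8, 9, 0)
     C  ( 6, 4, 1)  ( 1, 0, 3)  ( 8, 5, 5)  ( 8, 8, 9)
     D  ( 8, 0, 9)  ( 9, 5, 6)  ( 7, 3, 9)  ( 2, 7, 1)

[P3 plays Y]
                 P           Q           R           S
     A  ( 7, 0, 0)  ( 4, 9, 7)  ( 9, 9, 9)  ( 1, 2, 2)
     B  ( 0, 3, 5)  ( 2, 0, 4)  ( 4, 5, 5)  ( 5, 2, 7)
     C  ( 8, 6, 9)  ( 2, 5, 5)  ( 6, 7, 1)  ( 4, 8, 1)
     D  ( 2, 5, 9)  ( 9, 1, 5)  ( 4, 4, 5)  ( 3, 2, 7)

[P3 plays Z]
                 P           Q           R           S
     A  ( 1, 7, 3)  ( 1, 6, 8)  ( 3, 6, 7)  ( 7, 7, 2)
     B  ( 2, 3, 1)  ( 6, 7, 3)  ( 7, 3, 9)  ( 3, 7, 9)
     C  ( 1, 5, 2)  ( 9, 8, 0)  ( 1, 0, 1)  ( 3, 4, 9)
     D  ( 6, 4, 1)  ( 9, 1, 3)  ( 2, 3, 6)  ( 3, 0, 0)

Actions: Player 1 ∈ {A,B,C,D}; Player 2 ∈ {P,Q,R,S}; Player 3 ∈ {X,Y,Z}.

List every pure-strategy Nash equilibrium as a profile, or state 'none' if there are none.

NE set: (A,R,Y), (B,P,X), (C,S,X)

(A,P,X): not NE [P1→B gives 9>0; P2→Q gives 8>6; P3→Z gives 3>0]
(A,P,Y): not NE [P1→C gives 8>7; P2→R gives 9>0; P3→Z gives 3>0]
(A,P,Z): not NE [P1→D gives 6>1]
(A,Q,X): not NE [P1→D gives 9>7; P3→Z gives 8>4]
(A,Q,Y): not NE [P1→D gives 9>4; P3→Z gives 8>7]
(A,Q,Z): not NE [P1→D gives 9>1; P2→S gives 7>6]
(A,R,X): not NE [P1→C gives 8>4; P2→Q gives 8>7; P3→Y gives 9>2]
(A,R,Y): NE
(A,R,Z): not NE [P1→B gives 7>3; P2→S gives 7>6; P3→Y gives 9>7]
(A,S,X): not NE [P1→C gives 8>3; P2→Q gives 8>4]
(A,S,Y): not NE [P1→B gives 5>1; P2→R gives 9>2; P3→X gives 7>2]
(A,S,Z): not NE [P3→X gives 7>2]
(B,P,X): NE
(B,P,Y): not NE [P1→C gives 8>0; P2→R gives 5>3; P3→X gives 6>5]
(B,P,Z): not NE [P1→D gives 6>2; P2→S gives 7>3; P3→X gives 6>1]
(B,Q,X): not NE [P1→D gives 9>3; P2→S gives 9>7; P3→Y gives 4>1]
(B,Q,Y): not NE [P1→D gives 9>2; P2→R gives 5>0]
(B,Q,Z): not NE [P1→D gives 9>6; P3→Y gives 4>3]
(B,R,X): not NE [P1→C gives 8>2; P2→S gives 9>0; P3→Z gives 9>7]
(B,R,Y): not NE [P1→A gives 9>4; P3→Z gives 9>5]
(B,R,Z): not NE [P2→S gives 7>3]
(B,S,X): not NE [P3→Z gives 9>0]
(B,S,Y): not NE [P2→R gives 5>2; P3→Z gives 9>7]
(B,S,Z): not NE [P1→A gives 7>3]
(C,P,X): not NE [P1→B gives 9>6; P2→S gives 8>4; P3→Y gives 9>1]
(C,P,Y): not NE [P2→S gives 8>6]
(C,P,Z): not NE [P1→D gives 6>1; P2→Q gives 8>5; P3→Y gives 9>2]
(C,Q,X): not NE [P1→D gives 9>1; P2→S gives 8>0; P3→Y gives 5>3]
(C,Q,Y): not NE [P1→D gives 9>2; P2→S gives 8>5]
(C,Q,Z): not NE [P3→Y gives 5>0]
(C,R,X): not NE [P2→S gives 8>5]
(C,R,Y): not NE [P1→A gives 9>6; P2→S gives 8>7; P3→X gives 5>1]
(C,R,Z): not NE [P1→B gives 7>1; P2→Q gives 8>0; P3→X gives 5>1]
(C,S,X): NE
(C,S,Y): not NE [P1→B gives 5>4; P3→Z gives 9>1]
(C,S,Z): not NE [P1→A gives 7>3; P2→Q gives 8>4]
(D,P,X): not NE [P1→B gives 9>8; P2→S gives 7>0]
(D,P,Y): not NE [P1→C gives 8>2]
(D,P,Z): not NE [P3→Y gives 9>1]
(D,Q,X): not NE [P2→S gives 7>5]
(D,Q,Y): not NE [P2→P gives 5>1; P3→X gives 6>5]
(D,Q,Z): not NE [P2→P gives 4>1; P3→X gives 6>3]
(D,R,X): not NE [P1→C gives 8>7; P2→S gives 7>3]
(D,R,Y): not NE [P1→A gives 9>4; P2→P gives 5>4; P3→X gives 9>5]
(D,R,Z): not NE [P1→B gives 7>2; P2→P gives 4>3; P3→X gives 9>6]
(D,S,X): not NE [P1→C gives 8>2; P3→Y gives 7>1]
(D,S,Y): not NE [P1→B gives 5>3; P2→P gives 5>2]
(D,S,Z): not NE [P1→A gives 7>3; P2→P gives 4>0; P3→Y gives 7>0]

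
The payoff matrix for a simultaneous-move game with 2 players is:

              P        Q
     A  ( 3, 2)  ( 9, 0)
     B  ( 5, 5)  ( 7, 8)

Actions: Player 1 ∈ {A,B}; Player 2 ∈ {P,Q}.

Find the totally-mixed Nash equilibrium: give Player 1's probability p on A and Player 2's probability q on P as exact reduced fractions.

P1 indiff ⇒ q·3+(1-q)·9 = q·5+(1-q)·7 ⇒ q(-2) = (1-q)(-2) ⇒ q = 1/2
P2 indiff ⇒ p·2+(1-p)·5 = p·0+(1-p)·8 ⇒ p(2) = (1-p)(3) ⇒ p = 3/5

p=3/5, q=1/2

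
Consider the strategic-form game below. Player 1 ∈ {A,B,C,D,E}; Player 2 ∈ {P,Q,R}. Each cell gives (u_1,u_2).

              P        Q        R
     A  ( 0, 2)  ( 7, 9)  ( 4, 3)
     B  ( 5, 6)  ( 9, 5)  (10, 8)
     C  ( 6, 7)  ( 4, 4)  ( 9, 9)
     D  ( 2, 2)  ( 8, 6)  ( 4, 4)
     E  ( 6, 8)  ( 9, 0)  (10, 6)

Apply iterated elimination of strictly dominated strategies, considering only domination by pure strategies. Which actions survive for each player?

P1 drop A (B beats it: P:5>0 Q:9>7 R:10>4)
P1 drop D (B beats it: P:5>2 Q:9>8 R:10>4)
P2 drop Q (P beats it: B:6>5 C:7>4 E:8>0)
P1→{B,C,E} P2→{P,R}

Remaining: P1:{B,C,E} P2:{P,R}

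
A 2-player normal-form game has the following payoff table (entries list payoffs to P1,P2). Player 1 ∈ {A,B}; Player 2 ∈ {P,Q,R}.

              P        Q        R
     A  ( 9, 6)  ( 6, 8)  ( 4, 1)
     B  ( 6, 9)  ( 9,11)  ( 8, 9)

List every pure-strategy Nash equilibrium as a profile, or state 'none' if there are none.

(A,P): not NE [P2→Q gives 8>6]
(A,Q): not NE [P1→B gives 9>6]
(A,R): not NE [P1→B gives 8>4; P2→Q gives 8>1]
(B,P): not NE [P1→A gives 9>6; P2→Q gives 11>9]
(B,Q): NE
(B,R): not NE [P2→Q gives 11>9]

PSNE = {(B,Q)}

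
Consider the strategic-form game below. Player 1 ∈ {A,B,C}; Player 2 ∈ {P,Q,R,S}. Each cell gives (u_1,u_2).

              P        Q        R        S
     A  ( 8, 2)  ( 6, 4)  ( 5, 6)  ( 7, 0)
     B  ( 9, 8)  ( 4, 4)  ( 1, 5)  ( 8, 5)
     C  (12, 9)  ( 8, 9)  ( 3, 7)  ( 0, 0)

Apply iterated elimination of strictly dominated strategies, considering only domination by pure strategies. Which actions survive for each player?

P2 drop S (P beats it: A:2>0 B:8>5 C:9>0)
P1 drop B (C beats it: P:12>9 Q:8>4 R:3>1)
P1→{A,C} P2→{P,Q,R}

IESDS → P1:{A,C} P2:{P,Q,R}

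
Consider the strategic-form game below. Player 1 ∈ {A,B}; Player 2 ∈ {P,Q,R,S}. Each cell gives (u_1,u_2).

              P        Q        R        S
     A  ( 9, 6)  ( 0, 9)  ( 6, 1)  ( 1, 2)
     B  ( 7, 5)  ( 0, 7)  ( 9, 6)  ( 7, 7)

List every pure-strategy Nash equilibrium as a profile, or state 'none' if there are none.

PSNE = {(A,Q), (B,Q), (B,S)}

(A,P): not NE [P2→Q gives 9>6]
(A,Q): NE
(A,R): not NE [P1→B gives 9>6; P2→Q gives 9>1]
(A,S): not NE [P1→B gives 7>1; P2→Q gives 9>2]
(B,P): not NE [P1→A gives 9>7; P2→S gives 7>5]
(B,Q): NE
(B,R): not NE [P2→S gives 7>6]
(B,S): NE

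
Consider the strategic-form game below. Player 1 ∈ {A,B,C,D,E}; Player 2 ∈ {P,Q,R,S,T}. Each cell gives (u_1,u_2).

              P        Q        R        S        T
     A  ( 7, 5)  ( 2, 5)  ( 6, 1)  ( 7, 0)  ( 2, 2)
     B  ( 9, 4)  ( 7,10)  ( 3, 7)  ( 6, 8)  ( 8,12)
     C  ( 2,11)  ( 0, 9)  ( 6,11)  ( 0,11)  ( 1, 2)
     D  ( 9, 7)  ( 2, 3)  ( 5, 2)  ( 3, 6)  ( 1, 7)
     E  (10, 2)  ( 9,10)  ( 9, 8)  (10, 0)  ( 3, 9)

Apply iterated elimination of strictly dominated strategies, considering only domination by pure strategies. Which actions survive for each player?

Survivors P1:{B,E} P2:{Q,T}

P1 drop A (E beats it: P:10>7 Q:9>2 R:9>6 S:10>7 T:3>2)
P1 drop C (E beats it: P:10>2 Q:9>0 R:9>6 S:10>0 T:3>1)
P1 drop D (E beats it: P:10>9 Q:9>2 R:9>5 S:10>3 T:3>1)
P2 drop P (Q beats it: B:10>4 E:10>2)
P2 drop R (Q beats it: B:10>7 E:10>8)
P2 drop S (Q beats it: B:10>8 E:10>0)
P1→{B,E} P2→{Q,T}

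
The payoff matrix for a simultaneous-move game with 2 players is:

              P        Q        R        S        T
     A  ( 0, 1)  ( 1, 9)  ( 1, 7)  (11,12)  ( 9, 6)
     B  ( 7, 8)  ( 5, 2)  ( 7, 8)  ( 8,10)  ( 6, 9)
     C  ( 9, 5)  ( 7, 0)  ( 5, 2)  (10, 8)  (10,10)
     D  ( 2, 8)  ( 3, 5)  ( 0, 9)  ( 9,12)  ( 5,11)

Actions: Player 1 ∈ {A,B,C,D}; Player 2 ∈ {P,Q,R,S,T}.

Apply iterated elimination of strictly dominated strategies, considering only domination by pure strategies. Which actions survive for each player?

IESDS → P1:{A,C} P2:{S,T}

P1 drop D (C beats it: P:9>2 Q:7>3 R:5>0 S:10>9 T:10>5)
P2 drop P (S beats it: A:12>1 B:10>8 C:8>5)
P2 drop Q (S beats it: A:12>9 B:10>2 C:8>0)
P2 drop R (S beats it: A:12>7 B:10>8 C:8>2)
P1 drop B (A beats it: S:11>8 T:9>6)
P1→{A,C} P2→{S,T}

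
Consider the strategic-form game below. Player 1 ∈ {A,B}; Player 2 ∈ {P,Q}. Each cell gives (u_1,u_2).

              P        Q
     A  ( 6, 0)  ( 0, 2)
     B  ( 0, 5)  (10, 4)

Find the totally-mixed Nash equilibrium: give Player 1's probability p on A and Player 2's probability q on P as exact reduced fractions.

P1 indiff ⇒ q·6+(1-q)·0 = q·0+(1-q)·10 ⇒ q(6) = (1-q)(10) ⇒ q = 5/8
P2 indiff ⇒ p·0+(1-p)·5 = p·2+(1-p)·4 ⇒ p(-2) = (1-p)(-1) ⇒ p = 1/3

(p,q) = (1/3, 5/8)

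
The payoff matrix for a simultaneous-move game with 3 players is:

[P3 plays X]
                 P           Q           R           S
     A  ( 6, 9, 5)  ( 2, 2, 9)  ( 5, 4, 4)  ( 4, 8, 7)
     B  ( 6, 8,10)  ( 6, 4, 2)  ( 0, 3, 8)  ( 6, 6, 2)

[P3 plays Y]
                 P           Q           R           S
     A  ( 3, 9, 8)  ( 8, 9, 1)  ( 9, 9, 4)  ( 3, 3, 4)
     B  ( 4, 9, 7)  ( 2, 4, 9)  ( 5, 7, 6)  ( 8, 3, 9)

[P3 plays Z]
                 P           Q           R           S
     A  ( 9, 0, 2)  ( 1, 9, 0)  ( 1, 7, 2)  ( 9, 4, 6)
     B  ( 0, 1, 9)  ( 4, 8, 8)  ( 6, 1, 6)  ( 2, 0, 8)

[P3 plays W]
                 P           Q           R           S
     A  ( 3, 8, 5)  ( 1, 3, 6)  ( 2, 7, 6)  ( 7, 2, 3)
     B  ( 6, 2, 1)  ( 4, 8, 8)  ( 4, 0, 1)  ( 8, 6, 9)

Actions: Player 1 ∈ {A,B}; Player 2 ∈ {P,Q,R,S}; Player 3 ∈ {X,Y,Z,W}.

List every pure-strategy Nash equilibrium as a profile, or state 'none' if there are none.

Nash profiles: (B,P,X)

(A,P,X): not NE [P3→Y gives 8>5]
(A,P,Y): not NE [P1→B gives 4>3]
(A,P,Z): not NE [P2→Q gives 9>0; P3→Y gives 8>2]
(A,P,W): not NE [P1→B gives 6>3; P3→Y gives 8>5]
(A,Q,X): not NE [P1→B gives 6>2; P2→P gives 9>2]
(A,Q,Y): not NE [P3→X gives 9>1]
(A,Q,Z): not NE [P1→B gives 4>1; P3→X gives 9>0]
(A,Q,W): not NE [P1→B gives 4>1; P2→P gives 8>3; P3→X gives 9>6]
(A,R,X): not NE [P2→P gives 9>4; P3→W gives 6>4]
(A,R,Y): not NE [P3→W gives 6>4]
(A,R,Z): not NE [P1→B gives 6>1; P2→Q gives 9>7; P3→W gives 6>2]
(A,R,W): not NE [P1→B gives 4>2; P2→P gives 8>7]
(A,S,X): not NE [P1→B gives 6>4; P2→P gives 9>8]
(A,S,Y): not NE [P1→B gives 8>3; P2→R gives 9>3; P3→X gives 7>4]
(A,S,Z): not NE [P2→Q gives 9>4; P3→X gives 7>6]
(A,S,W): not NE [P1→B gives 8>7; P2→P gives 8>2; P3→X gives 7>3]
(B,P,X): NE
(B,P,Y): not NE [P3→X gives 10>7]
(B,P,Z): not NE [P1→A gives 9>0; P2→Q gives 8>1; P3→X gives 10>9]
(B,P,W): not NE [P2→Q gives 8>2; P3→X gives 10>1]
(B,Q,X): not NE [P2→P gives 8>4; P3→Y gives 9>2]
(B,Q,Y): not NE [P1→A gives 8>2; P2→P gives 9>4]
(B,Q,Z): not NE [P3→Y gives 9>8]
(B,Q,W): not NE [P3→Y gives 9>8]
(B,R,X): not NE [P1→A gives 5>0; P2→P gives 8>3]
(B,R,Y): not NE [P1→A gives 9>5; P2→P gives 9>7; P3→X gives 8>6]
(B,R,Z): not NE [P2→Q gives 8>1; P3→X gives 8>6]
(B,R,W): not NE [P2→Q gives 8>0; P3→X gives 8>1]
(B,S,X): not NE [P2→P gives 8>6; P3→W gives 9>2]
(B,S,Y): not NE [P2→P gives 9>3]
(B,S,Z): not NE [P1→A gives 9>2; P2→Q gives 8>0; P3→W gives 9>8]
(B,S,W): not NE [P2→Q gives 8>6]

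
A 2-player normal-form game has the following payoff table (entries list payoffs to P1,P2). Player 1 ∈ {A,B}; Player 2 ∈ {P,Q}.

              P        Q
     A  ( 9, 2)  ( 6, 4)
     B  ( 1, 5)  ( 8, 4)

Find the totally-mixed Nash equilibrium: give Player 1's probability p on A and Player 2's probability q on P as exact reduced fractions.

(p,q) = (1/3, 1/5)

P1 indiff ⇒ q·9+(1-q)·6 = q·1+(1-q)·8 ⇒ q(8) = (1-q)(2) ⇒ q = 1/5
P2 indiff ⇒ p·2+(1-p)·5 = p·4+(1-p)·4 ⇒ p(-2) = (1-p)(-1) ⇒ p = 1/3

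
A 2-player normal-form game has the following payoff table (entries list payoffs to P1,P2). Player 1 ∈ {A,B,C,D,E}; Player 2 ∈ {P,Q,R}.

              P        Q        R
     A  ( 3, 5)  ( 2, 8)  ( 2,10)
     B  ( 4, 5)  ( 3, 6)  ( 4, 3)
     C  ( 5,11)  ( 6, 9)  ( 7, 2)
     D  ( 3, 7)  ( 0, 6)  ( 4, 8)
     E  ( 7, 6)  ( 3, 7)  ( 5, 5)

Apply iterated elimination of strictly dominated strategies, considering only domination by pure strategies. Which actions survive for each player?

IESDS → P1:{C,E} P2:{P,Q}

P1 drop A (B beats it: P:4>3 Q:3>2 R:4>2)
P1 drop B (C beats it: P:5>4 Q:6>3 R:7>4)
P1 drop D (C beats it: P:5>3 Q:6>0 R:7>4)
P2 drop R (P beats it: C:11>2 E:6>5)
P1→{C,E} P2→{P,Q}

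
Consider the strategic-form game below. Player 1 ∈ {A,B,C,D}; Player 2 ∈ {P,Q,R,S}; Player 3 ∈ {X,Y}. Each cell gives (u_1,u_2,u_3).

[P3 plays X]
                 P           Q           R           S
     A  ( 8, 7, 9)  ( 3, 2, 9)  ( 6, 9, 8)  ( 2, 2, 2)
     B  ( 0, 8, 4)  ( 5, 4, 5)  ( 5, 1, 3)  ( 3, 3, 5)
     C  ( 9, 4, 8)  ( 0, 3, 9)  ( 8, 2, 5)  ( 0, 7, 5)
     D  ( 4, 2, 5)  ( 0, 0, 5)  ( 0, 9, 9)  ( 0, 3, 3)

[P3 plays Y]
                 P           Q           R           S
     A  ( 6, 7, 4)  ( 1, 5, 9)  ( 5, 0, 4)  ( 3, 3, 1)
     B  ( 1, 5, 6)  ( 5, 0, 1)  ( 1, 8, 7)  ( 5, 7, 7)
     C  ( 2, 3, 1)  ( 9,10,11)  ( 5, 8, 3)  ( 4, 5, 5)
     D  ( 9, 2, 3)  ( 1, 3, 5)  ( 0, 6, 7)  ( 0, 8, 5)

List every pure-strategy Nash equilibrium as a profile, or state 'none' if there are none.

PSNE = {(C,Q,Y)}

(A,P,X): not NE [P1→C gives 9>8; P2→R gives 9>7]
(A,P,Y): not NE [P1→D gives 9>6; P3→X gives 9>4]
(A,Q,X): not NE [P1→B gives 5>3; P2→R gives 9>2]
(A,Q,Y): not NE [P1→C gives 9>1; P2→P gives 7>5]
(A,R,X): not NE [P1→C gives 8>6]
(A,R,Y): not NE [P2→P gives 7>0; P3→X gives 8>4]
(A,S,X): not NE [P1→B gives 3>2; P2→R gives 9>2]
(A,S,Y): not NE [P1→B gives 5>3; P2→P gives 7>3; P3→X gives 2>1]
(B,P,X): not NE [P1→C gives 9>0; P3→Y gives 6>4]
(B,P,Y): not NE [P1→D gives 9>1; P2→R gives 8>5]
(B,Q,X): not NE [P2→P gives 8>4]
(B,Q,Y): not NE [P1→C gives 9>5; P2→R gives 8>0; P3→X gives 5>1]
(B,R,X): not NE [P1→C gives 8>5; P2→P gives 8>1; P3→Y gives 7>3]
(B,R,Y): not NE [P1→C gives 5>1]
(B,S,X): not NE [P2→P gives 8>3; P3→Y gives 7>5]
(B,S,Y): not NE [P2→R gives 8>7]
(C,P,X): not NE [P2→S gives 7>4]
(C,P,Y): not NE [P1→D gives 9>2; P2→Q gives 10>3; P3→X gives 8>1]
(C,Q,X): not NE [P1→B gives 5>0; P2→S gives 7>3; P3→Y gives 11>9]
(C,Q,Y): NE
(C,R,X): not NE [P2→S gives 7>2]
(C,R,Y): not NE [P2→Q gives 10>8; P3→X gives 5>3]
(C,S,X): not NE [P1→B gives 3>0]
(C,S,Y): not NE [P1→B gives 5>4; P2→Q gives 10>5]
(D,P,X): not NE [P1→C gives 9>4; P2→R gives 9>2]
(D,P,Y): not NE [P2→S gives 8>2; P3→X gives 5>3]
(D,Q,X): not NE [P1→B gives 5>0; P2→R gives 9>0]
(D,Q,Y): not NE [P1→C gives 9>1; P2→S gives 8>3]
(D,R,X): not NE [P1→C gives 8>0]
(D,R,Y): not NE [P1→C gives 5>0; P2→S gives 8>6; P3→X gives 9>7]
(D,S,X): not NE [P1→B gives 3>0; P2→R gives 9>3; P3→Y gives 5>3]
(D,S,Y): not NE [P1→B gives 5>0]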